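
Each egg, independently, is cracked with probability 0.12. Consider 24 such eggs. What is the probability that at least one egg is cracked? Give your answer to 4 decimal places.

0.9535

P(at least one) = 1 − P(none) = 1 − (1 − 0.12)^24
= 1 − 0.046514 = 0.953486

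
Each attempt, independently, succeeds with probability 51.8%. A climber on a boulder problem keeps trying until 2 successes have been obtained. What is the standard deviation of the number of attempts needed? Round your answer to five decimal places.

1.89543

Y = total attempts until the second success; negative binomial with r=2, p=0.518.
SD(Y) = √[r(1−p)/p²] = √(3.5926715) = 1.8954344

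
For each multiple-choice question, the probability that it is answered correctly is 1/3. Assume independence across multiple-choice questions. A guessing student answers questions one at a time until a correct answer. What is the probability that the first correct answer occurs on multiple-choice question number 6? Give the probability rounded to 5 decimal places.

0.04390

Geometric (trials to first success), p = 0.333333.
P(Y = 6) = (1−p)^5 · p = 0.13169 · 0.333333 = 0.0438957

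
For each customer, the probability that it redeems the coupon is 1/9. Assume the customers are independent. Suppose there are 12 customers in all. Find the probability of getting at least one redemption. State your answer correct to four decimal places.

0.7567

P(at least one) = 1 − P(none) = 1 − (1 − 0.111111)^12
= 1 − 0.243315 = 0.756685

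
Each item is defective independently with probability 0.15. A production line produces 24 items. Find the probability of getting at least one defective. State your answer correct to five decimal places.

P(at least one) = 1 − P(none) = 1 − (1 − 0.15)^24
= 1 − 0.0202327 = 0.9797673

0.97977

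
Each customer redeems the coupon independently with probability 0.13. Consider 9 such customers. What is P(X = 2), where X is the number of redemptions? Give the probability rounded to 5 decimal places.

0.22952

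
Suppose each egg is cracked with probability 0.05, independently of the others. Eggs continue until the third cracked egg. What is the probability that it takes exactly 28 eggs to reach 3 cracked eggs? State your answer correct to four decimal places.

0.0122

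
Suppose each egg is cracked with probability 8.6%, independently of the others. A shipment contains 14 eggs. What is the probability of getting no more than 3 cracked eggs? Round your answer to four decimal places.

0.9729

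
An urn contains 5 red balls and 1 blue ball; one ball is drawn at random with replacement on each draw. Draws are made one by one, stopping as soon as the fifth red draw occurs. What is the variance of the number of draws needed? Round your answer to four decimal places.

1.2000

Y = total draws until the fifth success; negative binomial with r=5, p=0.833333.
Var(Y) = r(1−p)/p² = 5·0.166667 / 0.833333² = 1.200000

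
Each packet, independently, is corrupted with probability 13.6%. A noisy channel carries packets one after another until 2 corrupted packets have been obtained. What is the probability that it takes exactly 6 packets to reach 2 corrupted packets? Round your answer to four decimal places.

0.0515

Y = trial on which the second success occurs; negative binomial, r=2, p=0.136.
P(Y=6) = C(5,1) · p^2 · (1−p)^4
= 5 · 0.018496 · 0.55726 = 0.051535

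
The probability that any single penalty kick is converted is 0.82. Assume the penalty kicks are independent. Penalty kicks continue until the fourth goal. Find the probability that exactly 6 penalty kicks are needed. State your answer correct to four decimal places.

0.1465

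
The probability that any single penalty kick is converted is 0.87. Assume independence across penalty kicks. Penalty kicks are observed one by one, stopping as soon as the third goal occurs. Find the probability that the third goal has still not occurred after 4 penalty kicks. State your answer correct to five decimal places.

Needing more than 4 penalty kicks ⇔ fewer than 3 successes in the first 4. With X ~ Binomial(4, 0.87), P(Y > 4) = P(X ≤ 2).
  k=0: C(4,0)·0.87^0·0.13^4 = 0.0002856
  k=1: C(4,1)·0.87^1·0.13^3 = 0.0076456
  k=2: C(4,2)·0.87^2·0.13^2 = 0.0767497
P(X ≤ 2) = 0.0846808

0.08468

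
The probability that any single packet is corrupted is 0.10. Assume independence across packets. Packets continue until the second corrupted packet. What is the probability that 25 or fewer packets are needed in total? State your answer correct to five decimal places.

Finishing within 25 packets ⇔ at least 2 successes in the first 25. With X ~ Binomial(25, 0.10), P(Y ≤ 25) = 1 − P(X ≤ 1).
  k=0: C(25,0)·0.10^0·0.90^25 = 0.0717898
  k=1: C(25,1)·0.10^1·0.90^24 = 0.1994161
1 − 0.2712059 = 0.7287941

0.72879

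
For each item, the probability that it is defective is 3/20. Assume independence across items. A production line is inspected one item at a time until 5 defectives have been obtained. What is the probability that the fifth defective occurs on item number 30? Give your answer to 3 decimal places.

0.031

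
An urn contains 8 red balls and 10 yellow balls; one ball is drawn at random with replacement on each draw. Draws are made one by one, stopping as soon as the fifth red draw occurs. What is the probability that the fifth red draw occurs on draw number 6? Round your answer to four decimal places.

0.0482

Y = trial on which the fifth success occurs; negative binomial, r=5, p=0.444444.
P(Y=6) = C(5,4) · p^5 · (1−p)^1
= 5 · 0.017342 · 0.55556 = 0.048171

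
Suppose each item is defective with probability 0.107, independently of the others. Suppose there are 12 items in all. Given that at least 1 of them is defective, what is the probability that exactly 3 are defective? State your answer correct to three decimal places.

X ~ Binomial(12, 0.107). Want P(X=3 | X≥1) = P(X=3) / P(X≥1).
P(X=3) = C(12,3)·0.107^3·0.893^9 = 0.09733
P(X≥1) = 1 − 0.25717 = 0.74283
Ratio = 0.09733 / 0.74283 = 0.13102

0.131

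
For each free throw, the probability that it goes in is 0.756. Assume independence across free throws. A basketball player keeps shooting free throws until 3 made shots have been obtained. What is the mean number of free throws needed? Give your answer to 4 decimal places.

3.9683

Y = total free throws until the third success; negative binomial with r=3, p=0.756.
E[Y] = r / p = 3 / 0.756 = 3.968254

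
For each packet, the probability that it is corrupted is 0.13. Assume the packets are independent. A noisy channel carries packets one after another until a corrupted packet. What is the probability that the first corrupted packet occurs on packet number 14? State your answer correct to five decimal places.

Geometric (trials to first success), p = 0.13.
P(Y = 14) = (1−p)^13 · p = 0.16359 · 0.13 = 0.0212664

0.02127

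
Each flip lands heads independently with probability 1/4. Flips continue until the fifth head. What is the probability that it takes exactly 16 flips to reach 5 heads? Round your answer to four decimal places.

Y = trial on which the fifth success occurs; negative binomial, r=5, p=0.25.
P(Y=16) = C(15,4) · p^5 · (1−p)^11
= 1365 · 0.00097656 · 0.042235 = 0.056300

0.0563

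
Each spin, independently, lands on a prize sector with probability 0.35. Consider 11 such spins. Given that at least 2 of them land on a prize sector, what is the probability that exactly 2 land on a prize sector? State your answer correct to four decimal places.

0.1485

X ~ Binomial(11, 0.35). Want P(X=2 | X≥2) = P(X=2) / P(X≥2).
P(X=2) = C(11,2)·0.35^2·0.65^9 = 0.139547
P(X≥2) = 1 − 0.008751 − 0.051832 = 0.939418
Ratio = 0.139547 / 0.939418 = 0.148546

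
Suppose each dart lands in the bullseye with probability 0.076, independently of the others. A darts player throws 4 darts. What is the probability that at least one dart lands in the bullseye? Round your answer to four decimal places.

0.2711

P(at least one) = 1 − P(none) = 1 − (1 − 0.076)^4
= 1 − 0.728933 = 0.271067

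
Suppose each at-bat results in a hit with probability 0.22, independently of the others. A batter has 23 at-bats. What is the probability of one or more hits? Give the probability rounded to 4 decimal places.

P(at least one) = 1 − P(none) = 1 − (1 − 0.22)^23
= 1 − 0.003297 = 0.996703

0.9967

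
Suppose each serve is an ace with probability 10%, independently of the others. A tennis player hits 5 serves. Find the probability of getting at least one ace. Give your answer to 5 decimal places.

P(at least one) = 1 − P(none) = 1 − (1 − 0.10)^5
= 1 − 0.5904900 = 0.4095100

0.40951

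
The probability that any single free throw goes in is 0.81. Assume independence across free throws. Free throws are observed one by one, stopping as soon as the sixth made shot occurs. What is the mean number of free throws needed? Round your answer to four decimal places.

7.4074

Y = total free throws until the sixth success; negative binomial with r=6, p=0.81.
E[Y] = r / p = 6 / 0.81 = 7.407407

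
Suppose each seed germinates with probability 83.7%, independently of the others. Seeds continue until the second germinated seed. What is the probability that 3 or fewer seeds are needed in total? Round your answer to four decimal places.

Finishing within 3 seeds ⇔ at least 2 successes in the first 3. With X ~ Binomial(3, 0.837), P(Y ≤ 3) = 1 − P(X ≤ 1).
  k=0: C(3,0)·0.837^0·0.163^3 = 0.004331
  k=1: C(3,1)·0.837^1·0.163^2 = 0.066715
1 − 0.071046 = 0.928954

0.9290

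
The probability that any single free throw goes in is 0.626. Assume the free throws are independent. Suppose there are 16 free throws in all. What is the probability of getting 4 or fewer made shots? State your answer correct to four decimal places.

X ~ Binomial(16, 0.626); P(X ≤ 4) = Σ C(16,k) p^k (1−p)^(16−k) over k:
  k=0: C(16,0)·0.626^0·0.374^16 = 0.000000
  k=1: C(16,1)·0.626^1·0.374^15 = 0.000004
  k=2: C(16,2)·0.626^2·0.374^14 = 0.000049
  k=3: C(16,3)·0.626^3·0.374^13 = 0.000385
  k=4: C(16,4)·0.626^4·0.374^12 = 0.002093
Total = 0.002531

0.0025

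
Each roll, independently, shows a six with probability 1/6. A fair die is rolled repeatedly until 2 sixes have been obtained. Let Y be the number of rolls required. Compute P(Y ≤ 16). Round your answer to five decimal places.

0.77283

Finishing within 16 rolls ⇔ at least 2 successes in the first 16. With X ~ Binomial(16, 0.166667), P(Y ≤ 16) = 1 − P(X ≤ 1).
  k=0: C(16,0)·0.166667^0·0.833333^16 = 0.0540879
  k=1: C(16,1)·0.166667^1·0.833333^15 = 0.1730813
1 − 0.2271692 = 0.7728308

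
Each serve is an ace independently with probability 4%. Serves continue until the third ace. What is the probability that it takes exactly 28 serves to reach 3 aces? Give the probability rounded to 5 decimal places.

Y = trial on which the third success occurs; negative binomial, r=3, p=0.04.
P(Y=28) = C(27,2) · p^3 · (1−p)^25
= 351 · 6.4e-05 · 0.3604 = 0.0080960

0.00810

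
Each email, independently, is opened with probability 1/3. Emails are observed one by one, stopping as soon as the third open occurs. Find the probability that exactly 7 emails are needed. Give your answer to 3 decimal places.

0.110

Y = trial on which the third success occurs; negative binomial, r=3, p=0.333333.
P(Y=7) = C(6,2) · p^3 · (1−p)^4
= 15 · 0.037037 · 0.19753 = 0.10974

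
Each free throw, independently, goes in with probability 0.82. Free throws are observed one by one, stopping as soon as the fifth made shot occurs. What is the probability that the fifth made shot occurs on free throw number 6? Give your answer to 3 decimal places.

0.334

Y = trial on which the fifth success occurs; negative binomial, r=5, p=0.82.
P(Y=6) = C(5,4) · p^5 · (1−p)^1
= 5 · 0.37074 · 0.18 = 0.33367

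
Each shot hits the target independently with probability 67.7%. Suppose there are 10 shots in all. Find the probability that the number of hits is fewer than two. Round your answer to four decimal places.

0.0003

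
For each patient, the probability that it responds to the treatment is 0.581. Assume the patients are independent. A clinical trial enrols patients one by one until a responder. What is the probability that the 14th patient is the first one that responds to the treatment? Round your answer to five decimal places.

0.00001

Geometric (trials to first success), p = 0.581.
P(Y = 14) = (1−p)^13 · p = 1.2268e-05 · 0.581 = 0.0000071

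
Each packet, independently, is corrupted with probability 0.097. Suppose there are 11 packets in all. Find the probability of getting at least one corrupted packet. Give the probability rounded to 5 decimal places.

0.67449

P(at least one) = 1 − P(none) = 1 − (1 − 0.097)^11
= 1 − 0.3255107 = 0.6744893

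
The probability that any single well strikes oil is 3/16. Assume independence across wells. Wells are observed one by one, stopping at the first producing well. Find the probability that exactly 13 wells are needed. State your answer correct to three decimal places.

0.016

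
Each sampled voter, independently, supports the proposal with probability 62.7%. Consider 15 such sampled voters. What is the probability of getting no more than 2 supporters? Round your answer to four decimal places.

0.0001

X ~ Binomial(15, 0.627); P(X ≤ 2) = Σ C(15,k) p^k (1−p)^(15−k) over k:
  k=0: C(15,0)·0.627^0·0.373^15 = 0.000000
  k=1: C(15,1)·0.627^1·0.373^14 = 0.000009
  k=2: C(15,2)·0.627^2·0.373^13 = 0.000112
Total = 0.000122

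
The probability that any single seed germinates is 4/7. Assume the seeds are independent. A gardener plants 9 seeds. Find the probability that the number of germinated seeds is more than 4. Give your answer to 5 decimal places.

0.67109

X ~ Binomial(9, 0.571429); P(X ≥ 5) = Σ C(9,k) p^k (1−p)^(9−k) over k:
  k=5: C(9,5)·0.571429^5·0.428571^4 = 0.2589841
  k=6: C(9,6)·0.571429^6·0.428571^3 = 0.2302081
  k=7: C(9,7)·0.571429^7·0.428571^2 = 0.1315475
  k=8: C(9,8)·0.571429^8·0.428571^1 = 0.0438492
  k=9: C(9,9)·0.571429^9·0.428571^0 = 0.0064962
Total = 0.6710851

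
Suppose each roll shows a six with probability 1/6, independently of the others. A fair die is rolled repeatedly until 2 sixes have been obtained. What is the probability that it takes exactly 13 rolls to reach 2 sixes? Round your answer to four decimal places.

0.0449

Y = trial on which the second success occurs; negative binomial, r=2, p=0.166667.
P(Y=13) = C(12,1) · p^2 · (1−p)^11
= 12 · 0.027778 · 0.13459 = 0.044863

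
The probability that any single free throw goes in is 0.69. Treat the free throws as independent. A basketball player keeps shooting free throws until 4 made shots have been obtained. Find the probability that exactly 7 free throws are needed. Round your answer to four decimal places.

Y = trial on which the fourth success occurs; negative binomial, r=4, p=0.69.
P(Y=7) = C(6,3) · p^4 · (1−p)^3
= 20 · 0.22667 · 0.029791 = 0.135055

0.1351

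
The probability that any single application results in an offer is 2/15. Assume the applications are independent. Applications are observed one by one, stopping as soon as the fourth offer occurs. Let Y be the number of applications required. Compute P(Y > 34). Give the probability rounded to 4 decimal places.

Needing more than 34 applications ⇔ fewer than 4 successes in the first 34. With X ~ Binomial(34, 0.133333), P(Y > 34) = P(X ≤ 3).
  k=0: C(34,0)·0.133333^0·0.866667^34 = 0.007709
  k=1: C(34,1)·0.133333^1·0.866667^33 = 0.040322
  k=2: C(34,2)·0.133333^2·0.866667^32 = 0.102355
  k=3: C(34,3)·0.133333^3·0.866667^31 = 0.167967
P(X ≤ 3) = 0.318351

0.3184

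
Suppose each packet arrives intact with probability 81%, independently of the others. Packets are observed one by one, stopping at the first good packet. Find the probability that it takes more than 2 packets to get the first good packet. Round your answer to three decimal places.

0.036

Y = number of packets to the first success; geometric, p = 0.81.
P(Y > 2) = P(first 2 all fail) = (1−p)^2 = 0.03610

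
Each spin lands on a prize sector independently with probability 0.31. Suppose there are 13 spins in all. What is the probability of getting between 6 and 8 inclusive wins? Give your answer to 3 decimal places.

X ~ Binomial(13, 0.31); P(6 ≤ X ≤ 8) = Σ C(13,k) p^k (1−p)^(13−k) over k:
  k=6: C(13,6)·0.31^6·0.69^7 = 0.11340
  k=7: C(13,7)·0.31^7·0.69^6 = 0.05095
  k=8: C(13,8)·0.31^8·0.69^5 = 0.01717
Total = 0.18152

0.182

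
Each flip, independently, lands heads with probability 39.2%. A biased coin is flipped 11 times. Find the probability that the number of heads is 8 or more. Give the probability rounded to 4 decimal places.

X ~ Binomial(11, 0.392); P(X ≥ 8) = Σ C(11,k) p^k (1−p)^(11−k) over k:
  k=8: C(11,8)·0.392^8·0.608^3 = 0.020677
  k=9: C(11,9)·0.392^9·0.608^2 = 0.004444
  k=10: C(11,10)·0.392^10·0.608^1 = 0.000573
  k=11: C(11,11)·0.392^11·0.608^0 = 0.000034
Total = 0.025727

0.0257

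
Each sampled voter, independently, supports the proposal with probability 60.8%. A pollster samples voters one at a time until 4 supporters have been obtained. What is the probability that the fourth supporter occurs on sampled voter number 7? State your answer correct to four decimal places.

0.1646

Y = trial on which the fourth success occurs; negative binomial, r=4, p=0.608.
P(Y=7) = C(6,3) · p^4 · (1−p)^3
= 20 · 0.13665 · 0.060236 = 0.164628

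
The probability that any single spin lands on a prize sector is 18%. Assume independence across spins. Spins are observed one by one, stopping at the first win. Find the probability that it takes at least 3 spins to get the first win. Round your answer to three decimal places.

0.672

Y = number of spins to the first success; geometric, p = 0.18.
P(Y > 2) = P(first 2 all fail) = (1−p)^2 = 0.67240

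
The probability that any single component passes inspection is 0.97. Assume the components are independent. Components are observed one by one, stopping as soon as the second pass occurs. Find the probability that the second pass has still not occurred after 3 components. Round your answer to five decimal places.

Needing more than 3 components ⇔ fewer than 2 successes in the first 3. With X ~ Binomial(3, 0.97), P(Y > 3) = P(X ≤ 1).
  k=0: C(3,0)·0.97^0·0.03^3 = 0.0000270
  k=1: C(3,1)·0.97^1·0.03^2 = 0.0026190
P(X ≤ 1) = 0.0026460

0.00265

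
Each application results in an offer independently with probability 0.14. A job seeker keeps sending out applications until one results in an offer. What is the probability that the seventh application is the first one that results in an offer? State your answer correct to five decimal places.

Geometric (trials to first success), p = 0.14.
P(Y = 7) = (1−p)^6 · p = 0.40457 · 0.14 = 0.0566394

0.05664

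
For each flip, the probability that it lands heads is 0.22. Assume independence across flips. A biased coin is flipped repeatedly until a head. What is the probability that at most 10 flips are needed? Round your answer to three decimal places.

Y = number of flips to the first success; geometric, p = 0.22.
P(Y ≤ 10) = 1 − (1−p)^10 = 1 − 0.08336 = 0.91664

0.917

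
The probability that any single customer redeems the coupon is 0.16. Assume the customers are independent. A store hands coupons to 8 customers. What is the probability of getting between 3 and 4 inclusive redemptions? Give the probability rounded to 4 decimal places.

0.1188

X ~ Binomial(8, 0.16); P(3 ≤ X ≤ 4) = Σ C(8,k) p^k (1−p)^(8−k) over k:
  k=3: C(8,3)·0.16^3·0.84^5 = 0.095928
  k=4: C(8,4)·0.16^4·0.84^4 = 0.022840
Total = 0.118768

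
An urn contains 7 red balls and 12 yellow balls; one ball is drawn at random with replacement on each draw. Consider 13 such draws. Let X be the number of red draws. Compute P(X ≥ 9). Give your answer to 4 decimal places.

X ~ Binomial(13, 0.368421); P(X ≥ 9) = Σ C(13,k) p^k (1−p)^(13−k) over k:
  k=9: C(13,9)·0.368421^9·0.631579^4 = 0.014227
  k=10: C(13,10)·0.368421^10·0.631579^3 = 0.003320
  k=11: C(13,11)·0.368421^11·0.631579^2 = 0.000528
  k=12: C(13,12)·0.368421^12·0.631579^1 = 0.000051
  k=13: C(13,13)·0.368421^13·0.631579^0 = 0.000002
Total = 0.018129

0.0181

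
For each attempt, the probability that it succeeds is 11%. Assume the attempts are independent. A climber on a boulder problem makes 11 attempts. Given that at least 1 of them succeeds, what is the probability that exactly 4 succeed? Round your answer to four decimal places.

0.0296

X ~ Binomial(11, 0.11). Want P(X=4 | X≥1) = P(X=4) / P(X≥1).
P(X=4) = C(11,4)·0.11^4·0.89^7 = 0.021371
P(X≥1) = 1 − 0.277517 = 0.722483
Ratio = 0.021371 / 0.722483 = 0.029579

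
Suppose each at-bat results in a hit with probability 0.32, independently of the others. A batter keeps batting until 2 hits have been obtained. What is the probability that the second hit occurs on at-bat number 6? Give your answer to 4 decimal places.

0.1095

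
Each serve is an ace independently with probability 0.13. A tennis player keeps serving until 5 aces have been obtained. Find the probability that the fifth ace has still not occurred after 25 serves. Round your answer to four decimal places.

Needing more than 25 serves ⇔ fewer than 5 successes in the first 25. With X ~ Binomial(25, 0.13), P(Y > 25) = P(X ≤ 4).
  k=0: C(25,0)·0.13^0·0.87^25 = 0.030760
  k=1: C(25,1)·0.13^1·0.87^24 = 0.114907
  k=2: C(25,2)·0.13^2·0.87^23 = 0.206040
  k=3: C(25,3)·0.13^3·0.87^22 = 0.236038
  k=4: C(25,4)·0.13^4·0.87^21 = 0.193985
P(X ≤ 4) = 0.781729

0.7817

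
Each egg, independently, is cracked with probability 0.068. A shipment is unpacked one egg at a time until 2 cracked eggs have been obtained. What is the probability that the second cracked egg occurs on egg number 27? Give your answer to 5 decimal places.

Y = trial on which the second success occurs; negative binomial, r=2, p=0.068.
P(Y=27) = C(26,1) · p^2 · (1−p)^25
= 26 · 0.004624 · 0.17195 = 0.0206723

0.02067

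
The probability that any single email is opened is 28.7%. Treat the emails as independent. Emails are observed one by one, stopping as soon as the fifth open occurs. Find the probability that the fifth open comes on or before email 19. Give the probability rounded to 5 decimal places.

Finishing within 19 emails ⇔ at least 5 successes in the first 19. With X ~ Binomial(19, 0.287), P(Y ≤ 19) = 1 − P(X ≤ 4).
  k=0: C(19,0)·0.287^0·0.713^19 = 0.0016170
  k=1: C(19,1)·0.287^1·0.713^18 = 0.0123665
  k=2: C(19,2)·0.287^2·0.713^17 = 0.0448004
  k=3: C(19,3)·0.287^3·0.713^16 = 0.1021885
  k=4: C(19,4)·0.287^4·0.713^15 = 0.1645335
1 − 0.3255058 = 0.6744942

0.67449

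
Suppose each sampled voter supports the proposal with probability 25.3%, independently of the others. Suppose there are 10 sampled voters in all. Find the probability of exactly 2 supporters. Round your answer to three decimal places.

X ~ Binomial(n=10, p=0.253).
P(X=2) = C(10,2) · p^2 · (1−p)^8
= 45 · 0.064009 · 0.096954 = 0.27927

0.279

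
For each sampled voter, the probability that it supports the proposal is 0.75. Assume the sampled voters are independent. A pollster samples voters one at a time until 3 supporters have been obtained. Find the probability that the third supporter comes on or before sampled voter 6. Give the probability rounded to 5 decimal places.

Finishing within 6 sampled voters ⇔ at least 3 successes in the first 6. With X ~ Binomial(6, 0.75), P(Y ≤ 6) = 1 − P(X ≤ 2).
  k=0: C(6,0)·0.75^0·0.25^6 = 0.0002441
  k=1: C(6,1)·0.75^1·0.25^5 = 0.0043945
  k=2: C(6,2)·0.75^2·0.25^4 = 0.0329590
1 − 0.0375977 = 0.9624023

0.96240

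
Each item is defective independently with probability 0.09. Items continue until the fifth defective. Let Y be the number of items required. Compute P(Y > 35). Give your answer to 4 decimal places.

Needing more than 35 items ⇔ fewer than 5 successes in the first 35. With X ~ Binomial(35, 0.09), P(Y > 35) = P(X ≤ 4).
  k=0: C(35,0)·0.09^0·0.91^35 = 0.036851
  k=1: C(35,1)·0.09^1·0.91^34 = 0.127561
  k=2: C(35,2)·0.09^2·0.91^33 = 0.214471
  k=3: C(35,3)·0.09^3·0.91^32 = 0.233325
  k=4: C(35,4)·0.09^4·0.91^31 = 0.184609
P(X ≤ 4) = 0.796817

0.7968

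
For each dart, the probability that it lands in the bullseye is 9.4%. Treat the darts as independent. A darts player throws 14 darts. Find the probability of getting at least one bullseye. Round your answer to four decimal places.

P(at least one) = 1 − P(none) = 1 − (1 − 0.094)^14
= 1 − 0.251070 = 0.748930

0.7489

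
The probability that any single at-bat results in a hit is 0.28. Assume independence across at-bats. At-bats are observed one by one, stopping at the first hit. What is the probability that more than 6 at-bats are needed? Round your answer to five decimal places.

0.13931

Y = number of at-bats to the first success; geometric, p = 0.28.
P(Y > 6) = P(first 6 all fail) = (1−p)^6 = 0.1393141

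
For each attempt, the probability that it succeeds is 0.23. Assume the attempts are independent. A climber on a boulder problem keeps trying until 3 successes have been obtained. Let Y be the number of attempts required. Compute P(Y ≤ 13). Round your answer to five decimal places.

Finishing within 13 attempts ⇔ at least 3 successes in the first 13. With X ~ Binomial(13, 0.23), P(Y ≤ 13) = 1 − P(X ≤ 2).
  k=0: C(13,0)·0.23^0·0.77^13 = 0.0334487
  k=1: C(13,1)·0.23^1·0.77^12 = 0.1298853
  k=2: C(13,2)·0.23^2·0.77^11 = 0.2327814
1 − 0.3961154 = 0.6038846

0.60388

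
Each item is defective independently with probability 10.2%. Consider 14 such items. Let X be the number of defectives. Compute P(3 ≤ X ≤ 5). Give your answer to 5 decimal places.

X ~ Binomial(14, 0.102); P(3 ≤ X ≤ 5) = Σ C(14,k) p^k (1−p)^(14−k) over k:
  k=3: C(14,3)·0.102^3·0.898^11 = 0.1182882
  k=4: C(14,4)·0.102^4·0.898^10 = 0.0369486
  k=5: C(14,5)·0.102^5·0.898^9 = 0.0083937
Total = 0.1636305

0.16363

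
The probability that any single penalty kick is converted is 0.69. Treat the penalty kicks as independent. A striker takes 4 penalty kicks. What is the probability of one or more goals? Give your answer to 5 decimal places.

P(at least one) = 1 − P(none) = 1 − (1 − 0.69)^4
= 1 − 0.0092352 = 0.9907648

0.99076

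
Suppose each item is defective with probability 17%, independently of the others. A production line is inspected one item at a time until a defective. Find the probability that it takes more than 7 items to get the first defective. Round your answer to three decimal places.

0.271

Y = number of items to the first success; geometric, p = 0.17.
P(Y > 7) = P(first 7 all fail) = (1−p)^7 = 0.27136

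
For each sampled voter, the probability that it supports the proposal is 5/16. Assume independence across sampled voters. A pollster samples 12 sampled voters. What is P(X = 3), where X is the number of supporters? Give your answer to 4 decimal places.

X ~ Binomial(n=12, p=0.3125).
P(X=3) = C(12,3) · p^3 · (1−p)^9
= 220 · 0.030518 · 0.034313 = 0.230371

0.2304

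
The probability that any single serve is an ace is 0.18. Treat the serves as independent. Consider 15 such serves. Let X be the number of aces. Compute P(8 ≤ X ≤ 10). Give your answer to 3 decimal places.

X ~ Binomial(15, 0.18); P(8 ≤ X ≤ 10) = Σ C(15,k) p^k (1−p)^(15−k) over k:
  k=8: C(15,8)·0.18^8·0.82^7 = 0.00177
  k=9: C(15,9)·0.18^9·0.82^6 = 0.00030
  k=10: C(15,10)·0.18^10·0.82^5 = 0.00004
Total = 0.00211

0.002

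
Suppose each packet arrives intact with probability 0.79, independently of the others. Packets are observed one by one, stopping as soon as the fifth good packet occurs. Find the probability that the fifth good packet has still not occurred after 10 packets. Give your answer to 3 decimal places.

Needing more than 10 packets ⇔ fewer than 5 successes in the first 10. With X ~ Binomial(10, 0.79), P(Y > 10) = P(X ≤ 4).
  k=0: C(10,0)·0.79^0·0.21^10 = 0.00000
  k=1: C(10,1)·0.79^1·0.21^9 = 0.00001
  k=2: C(10,2)·0.79^2·0.21^8 = 0.00011
  k=3: C(10,3)·0.79^3·0.21^7 = 0.00107
  k=4: C(10,4)·0.79^4·0.21^6 = 0.00702
P(X ≤ 4) = 0.00819

0.008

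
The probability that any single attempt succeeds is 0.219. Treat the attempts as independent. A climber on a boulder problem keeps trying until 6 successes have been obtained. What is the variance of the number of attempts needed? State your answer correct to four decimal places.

Y = total attempts until the sixth success; negative binomial with r=6, p=0.219.
Var(Y) = r(1−p)/p² = 6·0.781 / 0.219² = 97.704385

97.7044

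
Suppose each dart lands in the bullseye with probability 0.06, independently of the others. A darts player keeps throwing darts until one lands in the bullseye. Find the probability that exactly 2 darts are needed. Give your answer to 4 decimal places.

0.0564

Geometric (trials to first success), p = 0.06.
P(Y = 2) = (1−p)^1 · p = 0.94 · 0.06 = 0.056400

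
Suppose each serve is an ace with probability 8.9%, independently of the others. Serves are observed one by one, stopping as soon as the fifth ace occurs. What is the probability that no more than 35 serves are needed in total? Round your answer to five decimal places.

Finishing within 35 serves ⇔ at least 5 successes in the first 35. With X ~ Binomial(35, 0.089), P(Y ≤ 35) = 1 − P(X ≤ 4).
  k=0: C(35,0)·0.089^0·0.911^35 = 0.0382951
  k=1: C(35,1)·0.089^1·0.911^34 = 0.1309432
  k=2: C(35,2)·0.089^2·0.911^33 = 0.2174720
  k=3: C(35,3)·0.089^3·0.911^32 = 0.2337049
  k=4: C(35,4)·0.089^4·0.911^31 = 0.1826541
1 − 0.8030692 = 0.1969308

0.19693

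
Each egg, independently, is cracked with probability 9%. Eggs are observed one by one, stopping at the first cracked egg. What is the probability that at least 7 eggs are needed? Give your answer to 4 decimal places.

0.5679

Y = number of eggs to the first success; geometric, p = 0.09.
P(Y > 6) = P(first 6 all fail) = (1−p)^6 = 0.567869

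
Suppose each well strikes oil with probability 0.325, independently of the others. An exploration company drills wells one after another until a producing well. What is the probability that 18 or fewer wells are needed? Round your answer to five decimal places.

Y = number of wells to the first success; geometric, p = 0.325.
P(Y ≤ 18) = 1 − (1−p)^18 = 1 − 0.0008462 = 0.9991538

0.99915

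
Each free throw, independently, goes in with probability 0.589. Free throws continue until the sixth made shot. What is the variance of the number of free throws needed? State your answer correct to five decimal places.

Y = total free throws until the sixth success; negative binomial with r=6, p=0.589.
Var(Y) = r(1−p)/p² = 6·0.411 / 0.589² = 7.1082465

7.10825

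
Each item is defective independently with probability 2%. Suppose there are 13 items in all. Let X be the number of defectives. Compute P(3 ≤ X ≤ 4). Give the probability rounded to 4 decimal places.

X ~ Binomial(13, 0.02); P(3 ≤ X ≤ 4) = Σ C(13,k) p^k (1−p)^(13−k) over k:
  k=3: C(13,3)·0.02^3·0.98^10 = 0.001869
  k=4: C(13,4)·0.02^4·0.98^9 = 0.000095
Total = 0.001965

0.0020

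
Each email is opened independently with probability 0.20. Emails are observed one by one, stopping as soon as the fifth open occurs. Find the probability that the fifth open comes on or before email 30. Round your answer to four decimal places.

Finishing within 30 emails ⇔ at least 5 successes in the first 30. With X ~ Binomial(30, 0.20), P(Y ≤ 30) = 1 − P(X ≤ 4).
  k=0: C(30,0)·0.20^0·0.80^30 = 0.001238
  k=1: C(30,1)·0.20^1·0.80^29 = 0.009285
  k=2: C(30,2)·0.20^2·0.80^28 = 0.033656
  k=3: C(30,3)·0.20^3·0.80^27 = 0.078532
  k=4: C(30,4)·0.20^4·0.80^26 = 0.132522
1 − 0.255233 = 0.744767

0.7448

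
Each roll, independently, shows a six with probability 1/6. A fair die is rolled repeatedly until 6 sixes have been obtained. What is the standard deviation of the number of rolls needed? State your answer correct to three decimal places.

13.416

Y = total rolls until the sixth success; negative binomial with r=6, p=0.166667.
SD(Y) = √[r(1−p)/p²] = √(180.00000) = 13.41641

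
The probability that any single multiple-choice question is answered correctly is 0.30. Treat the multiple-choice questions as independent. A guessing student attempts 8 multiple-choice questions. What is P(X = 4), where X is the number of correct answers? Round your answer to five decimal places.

X ~ Binomial(n=8, p=0.30).
P(X=4) = C(8,4) · p^4 · (1−p)^4
= 70 · 0.0081 · 0.2401 = 0.1361367

0.13614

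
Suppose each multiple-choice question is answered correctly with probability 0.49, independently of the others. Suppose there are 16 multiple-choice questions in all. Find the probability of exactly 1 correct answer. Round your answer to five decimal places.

0.00032

X ~ Binomial(n=16, p=0.49).
P(X=1) = C(16,1) · p^1 · (1−p)^15
= 16 · 0.49 · 4.1073e-05 = 0.0003220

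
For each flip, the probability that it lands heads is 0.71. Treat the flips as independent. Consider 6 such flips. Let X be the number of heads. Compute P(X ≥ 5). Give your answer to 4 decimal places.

0.4420

X ~ Binomial(6, 0.71); P(X ≥ 5) = Σ C(6,k) p^k (1−p)^(6−k) over k:
  k=5: C(6,5)·0.71^5·0.29^1 = 0.313936
  k=6: C(6,6)·0.71^6·0.29^0 = 0.128100
Total = 0.442036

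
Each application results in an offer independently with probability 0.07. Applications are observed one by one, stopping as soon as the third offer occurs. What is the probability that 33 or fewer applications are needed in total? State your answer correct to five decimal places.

0.40954

Finishing within 33 applications ⇔ at least 3 successes in the first 33. With X ~ Binomial(33, 0.07), P(Y ≤ 33) = 1 − P(X ≤ 2).
  k=0: C(33,0)·0.07^0·0.93^33 = 0.0911879
  k=1: C(33,1)·0.07^1·0.93^32 = 0.2264990
  k=2: C(33,2)·0.07^2·0.93^31 = 0.2727730
1 − 0.5904600 = 0.4095400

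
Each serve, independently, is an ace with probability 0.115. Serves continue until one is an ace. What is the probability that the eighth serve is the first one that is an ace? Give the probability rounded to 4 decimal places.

0.0489

Geometric (trials to first success), p = 0.115.
P(Y = 8) = (1−p)^7 · p = 0.42521 · 0.115 = 0.048899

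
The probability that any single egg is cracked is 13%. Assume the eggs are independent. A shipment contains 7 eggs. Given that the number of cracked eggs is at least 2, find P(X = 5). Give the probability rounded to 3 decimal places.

0.003

X ~ Binomial(7, 0.13). Want P(X=5 | X≥2) = P(X=5) / P(X≥2).
P(X=5) = C(7,5)·0.13^5·0.87^2 = 0.00059
P(X≥2) = 1 − 0.37725 − 0.39460 = 0.22815
Ratio = 0.00059 / 0.22815 = 0.00259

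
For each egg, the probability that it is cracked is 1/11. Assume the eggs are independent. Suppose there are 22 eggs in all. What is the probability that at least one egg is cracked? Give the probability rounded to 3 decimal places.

P(at least one) = 1 − P(none) = 1 − (1 − 0.090909)^22
= 1 − 0.12285 = 0.87715

0.877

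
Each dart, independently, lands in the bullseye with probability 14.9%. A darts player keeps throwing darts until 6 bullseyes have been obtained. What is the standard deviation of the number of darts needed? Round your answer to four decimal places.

15.1654

Y = total darts until the sixth success; negative binomial with r=6, p=0.149.
SD(Y) = √[r(1−p)/p²] = √(229.989640) = 15.165409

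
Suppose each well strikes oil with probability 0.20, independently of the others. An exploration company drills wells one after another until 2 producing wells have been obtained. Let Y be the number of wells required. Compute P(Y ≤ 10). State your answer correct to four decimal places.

0.6242

Finishing within 10 wells ⇔ at least 2 successes in the first 10. With X ~ Binomial(10, 0.20), P(Y ≤ 10) = 1 − P(X ≤ 1).
  k=0: C(10,0)·0.20^0·0.80^10 = 0.107374
  k=1: C(10,1)·0.20^1·0.80^9 = 0.268435
1 − 0.375810 = 0.624190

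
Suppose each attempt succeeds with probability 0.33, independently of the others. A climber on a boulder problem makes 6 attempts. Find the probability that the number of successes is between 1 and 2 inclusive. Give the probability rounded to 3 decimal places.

X ~ Binomial(6, 0.33); P(1 ≤ X ≤ 2) = Σ C(6,k) p^k (1−p)^(6−k) over k:
  k=1: C(6,1)·0.33^1·0.67^5 = 0.26732
  k=2: C(6,2)·0.33^2·0.67^4 = 0.32917
Total = 0.59649

0.596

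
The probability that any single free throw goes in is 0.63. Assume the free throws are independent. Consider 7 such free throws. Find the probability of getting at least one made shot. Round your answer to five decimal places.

0.99905

P(at least one) = 1 − P(none) = 1 − (1 − 0.63)^7
= 1 − 0.0009493 = 0.9990507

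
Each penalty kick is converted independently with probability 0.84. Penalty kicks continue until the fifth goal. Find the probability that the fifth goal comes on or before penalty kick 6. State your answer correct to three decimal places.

Finishing within 6 penalty kicks ⇔ at least 5 successes in the first 6. With X ~ Binomial(6, 0.84), P(Y ≤ 6) = 1 − P(X ≤ 4).
  k=0: C(6,0)·0.84^0·0.16^6 = 0.00002
  k=1: C(6,1)·0.84^1·0.16^5 = 0.00053
  k=2: C(6,2)·0.84^2·0.16^4 = 0.00694
  k=3: C(6,3)·0.84^3·0.16^3 = 0.04855
  k=4: C(6,4)·0.84^4·0.16^2 = 0.19118
1 − 0.24722 = 0.75278

0.753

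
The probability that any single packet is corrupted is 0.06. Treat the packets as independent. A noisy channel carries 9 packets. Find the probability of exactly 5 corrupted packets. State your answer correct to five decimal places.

X ~ Binomial(n=9, p=0.06).
P(X=5) = C(9,5) · p^5 · (1−p)^4
= 126 · 7.776e-07 · 0.78075 = 0.0000765

0.00008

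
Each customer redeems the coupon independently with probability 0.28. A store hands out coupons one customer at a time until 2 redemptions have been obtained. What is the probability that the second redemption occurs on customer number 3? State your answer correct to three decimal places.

0.113

Y = trial on which the second success occurs; negative binomial, r=2, p=0.28.
P(Y=3) = C(2,1) · p^2 · (1−p)^1
= 2 · 0.0784 · 0.72 = 0.11290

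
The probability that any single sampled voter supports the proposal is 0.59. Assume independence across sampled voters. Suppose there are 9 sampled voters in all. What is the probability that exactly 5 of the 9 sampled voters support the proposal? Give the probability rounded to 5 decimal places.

0.25455

X ~ Binomial(n=9, p=0.59).
P(X=5) = C(9,5) · p^5 · (1−p)^4
= 126 · 0.071492 · 0.028258 = 0.2545459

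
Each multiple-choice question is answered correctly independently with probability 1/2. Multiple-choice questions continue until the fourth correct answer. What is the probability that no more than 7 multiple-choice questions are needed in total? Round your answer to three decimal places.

Finishing within 7 multiple-choice questions ⇔ at least 4 successes in the first 7. With X ~ Binomial(7, 0.50), P(Y ≤ 7) = 1 − P(X ≤ 3).
  k=0: C(7,0)·0.50^0·0.50^7 = 0.00781
  k=1: C(7,1)·0.50^1·0.50^6 = 0.05469
  k=2: C(7,2)·0.50^2·0.50^5 = 0.16406
  k=3: C(7,3)·0.50^3·0.50^4 = 0.27344
1 − 0.50000 = 0.50000

0.500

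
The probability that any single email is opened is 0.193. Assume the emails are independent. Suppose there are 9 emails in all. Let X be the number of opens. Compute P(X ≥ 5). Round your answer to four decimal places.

X ~ Binomial(9, 0.193); P(X ≥ 5) = Σ C(9,k) p^k (1−p)^(9−k) over k:
  k=5: C(9,5)·0.193^5·0.807^4 = 0.014310
  k=6: C(9,6)·0.193^6·0.807^3 = 0.002282
  k=7: C(9,7)·0.193^7·0.807^2 = 0.000234
  k=8: C(9,8)·0.193^8·0.807^1 = 0.000014
  k=9: C(9,9)·0.193^9·0.807^0 = 0.000000
Total = 0.016840

0.0168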